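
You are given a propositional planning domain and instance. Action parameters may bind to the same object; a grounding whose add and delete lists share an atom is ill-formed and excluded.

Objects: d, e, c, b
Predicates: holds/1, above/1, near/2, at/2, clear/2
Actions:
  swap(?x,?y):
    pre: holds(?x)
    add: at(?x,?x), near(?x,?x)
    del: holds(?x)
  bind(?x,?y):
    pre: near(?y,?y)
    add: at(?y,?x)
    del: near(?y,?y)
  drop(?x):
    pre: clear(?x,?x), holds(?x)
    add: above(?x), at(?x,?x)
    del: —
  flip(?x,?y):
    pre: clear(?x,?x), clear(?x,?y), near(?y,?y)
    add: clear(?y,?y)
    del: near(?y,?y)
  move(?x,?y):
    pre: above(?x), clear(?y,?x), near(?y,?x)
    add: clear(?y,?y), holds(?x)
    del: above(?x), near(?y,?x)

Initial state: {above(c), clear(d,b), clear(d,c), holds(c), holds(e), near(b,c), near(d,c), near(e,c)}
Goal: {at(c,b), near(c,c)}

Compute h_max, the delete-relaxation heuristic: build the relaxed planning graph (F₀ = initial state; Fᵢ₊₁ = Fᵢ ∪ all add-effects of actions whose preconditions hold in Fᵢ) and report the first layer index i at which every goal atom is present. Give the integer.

F0 = init (8 atoms)
F1 = F0 ∪ {at(c,c), at(e,e), clear(d,d), near(c,c), near(e,e)}  (13 atoms)
F2 = F1 ∪ {at(c,b), at(c,d), at(c,e), at(e,b), at(e,c), at(e,d), clear(c,c)}  (20 atoms)
goal ⊆ F2  ⇒  h_max = 2

2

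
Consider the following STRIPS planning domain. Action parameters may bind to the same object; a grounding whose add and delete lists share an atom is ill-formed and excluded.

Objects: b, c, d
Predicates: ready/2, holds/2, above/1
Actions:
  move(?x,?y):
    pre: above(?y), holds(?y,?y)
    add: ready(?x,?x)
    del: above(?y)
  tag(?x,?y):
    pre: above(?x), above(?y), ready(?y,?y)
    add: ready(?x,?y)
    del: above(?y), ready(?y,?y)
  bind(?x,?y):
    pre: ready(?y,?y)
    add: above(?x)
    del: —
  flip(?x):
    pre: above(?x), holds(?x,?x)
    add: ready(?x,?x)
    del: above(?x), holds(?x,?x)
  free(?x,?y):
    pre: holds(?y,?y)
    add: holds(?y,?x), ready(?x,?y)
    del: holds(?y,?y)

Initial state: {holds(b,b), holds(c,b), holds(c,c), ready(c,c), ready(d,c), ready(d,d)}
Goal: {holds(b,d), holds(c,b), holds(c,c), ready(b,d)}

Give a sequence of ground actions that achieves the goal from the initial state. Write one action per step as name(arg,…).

bind(b,c); bind(d,c); tag(b,d); free(d,b)

1. bind(b,c)  →  {above(b), holds(b,b), holds(c,b), holds(c,c), ready(c,c), ready(d,c), ready(d,d)}
2. bind(d,c)  →  {above(b), above(d), holds(b,b), holds(c,b), holds(c,c), ready(c,c), ready(d,c), ready(d,d)}
3. tag(b,d)  →  {above(b), holds(b,b), holds(c,b), holds(c,c), ready(b,d), ready(c,c), ready(d,c)}
4. free(d,b)  →  {above(b), holds(b,d), holds(c,b), holds(c,c), ready(b,d), ready(c,c), ready(d,b), ready(d,c)}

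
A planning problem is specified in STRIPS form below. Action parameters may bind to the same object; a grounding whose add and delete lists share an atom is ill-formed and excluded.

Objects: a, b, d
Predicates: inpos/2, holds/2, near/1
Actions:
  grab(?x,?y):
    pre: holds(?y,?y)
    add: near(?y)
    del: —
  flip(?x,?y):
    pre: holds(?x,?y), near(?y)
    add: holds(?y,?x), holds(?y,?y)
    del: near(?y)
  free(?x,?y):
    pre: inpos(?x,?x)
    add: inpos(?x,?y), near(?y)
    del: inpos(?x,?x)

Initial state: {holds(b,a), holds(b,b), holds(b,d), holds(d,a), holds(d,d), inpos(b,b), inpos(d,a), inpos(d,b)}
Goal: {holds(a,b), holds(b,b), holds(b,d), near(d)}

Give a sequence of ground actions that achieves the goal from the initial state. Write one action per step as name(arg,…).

grab(a,d); free(b,a); flip(b,a)

1. grab(a,d)  →  {holds(b,a), holds(b,b), holds(b,d), holds(d,a), holds(d,d), inpos(b,b), inpos(d,a), inpos(d,b), near(d)}
2. free(b,a)  →  {holds(b,a), holds(b,b), holds(b,d), holds(d,a), holds(d,d), inpos(b,a), inpos(d,a), inpos(d,b), near(a), near(d)}
3. flip(b,a)  →  {holds(a,a), holds(a,b), holds(b,a), holds(b,b), holds(b,d), holds(d,a), holds(d,d), inpos(b,a), inpos(d,a), inpos(d,b), near(d)}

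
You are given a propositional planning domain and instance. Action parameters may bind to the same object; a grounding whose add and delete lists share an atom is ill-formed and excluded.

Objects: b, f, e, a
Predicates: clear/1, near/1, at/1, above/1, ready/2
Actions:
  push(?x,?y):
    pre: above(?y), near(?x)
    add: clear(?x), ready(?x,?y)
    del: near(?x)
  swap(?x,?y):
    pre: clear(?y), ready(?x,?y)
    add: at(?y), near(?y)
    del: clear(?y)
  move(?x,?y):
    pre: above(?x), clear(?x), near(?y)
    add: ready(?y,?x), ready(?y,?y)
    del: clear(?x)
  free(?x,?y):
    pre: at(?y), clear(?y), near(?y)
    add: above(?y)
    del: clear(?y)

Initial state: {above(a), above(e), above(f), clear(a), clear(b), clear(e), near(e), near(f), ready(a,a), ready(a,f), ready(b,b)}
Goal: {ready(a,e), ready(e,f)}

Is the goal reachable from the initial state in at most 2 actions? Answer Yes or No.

1. push(e,f)  →  {above(a), above(e), above(f), clear(a), clear(b), clear(e), near(f), ready(a,a), ready(a,f), ready(b,b), ready(e,f)}
2. swap(a,a)  →  {above(a), above(e), above(f), at(a), clear(b), clear(e), near(a), near(f), ready(a,a), ready(a,f), ready(b,b), ready(e,f)}
3. push(a,e)  →  {above(a), above(e), above(f), at(a), clear(a), clear(b), clear(e), near(f), ready(a,a), ready(a,e), ready(a,f), ready(b,b), ready(e,f)}
optimal plan length = 3; 3 > 2

No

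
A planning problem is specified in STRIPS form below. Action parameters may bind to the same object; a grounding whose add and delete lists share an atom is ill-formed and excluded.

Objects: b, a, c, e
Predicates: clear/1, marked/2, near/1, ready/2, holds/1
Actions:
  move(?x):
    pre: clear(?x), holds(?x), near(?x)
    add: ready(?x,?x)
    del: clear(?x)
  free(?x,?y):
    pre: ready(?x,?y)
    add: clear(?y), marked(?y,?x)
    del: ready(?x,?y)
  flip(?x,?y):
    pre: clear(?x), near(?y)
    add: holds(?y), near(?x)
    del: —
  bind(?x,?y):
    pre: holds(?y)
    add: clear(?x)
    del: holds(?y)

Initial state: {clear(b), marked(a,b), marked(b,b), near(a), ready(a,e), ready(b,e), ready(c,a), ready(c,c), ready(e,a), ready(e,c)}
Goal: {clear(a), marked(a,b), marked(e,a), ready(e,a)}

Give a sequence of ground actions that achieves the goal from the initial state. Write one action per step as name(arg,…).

free(a,e); free(c,a)

1. free(a,e)  →  {clear(b), clear(e), marked(a,b), marked(b,b), marked(e,a), near(a), ready(b,e), ready(c,a), ready(c,c), ready(e,a), ready(e,c)}
2. free(c,a)  →  {clear(a), clear(b), clear(e), marked(a,b), marked(a,c), marked(b,b), marked(e,a), near(a), ready(b,e), ready(c,c), ready(e,a), ready(e,c)}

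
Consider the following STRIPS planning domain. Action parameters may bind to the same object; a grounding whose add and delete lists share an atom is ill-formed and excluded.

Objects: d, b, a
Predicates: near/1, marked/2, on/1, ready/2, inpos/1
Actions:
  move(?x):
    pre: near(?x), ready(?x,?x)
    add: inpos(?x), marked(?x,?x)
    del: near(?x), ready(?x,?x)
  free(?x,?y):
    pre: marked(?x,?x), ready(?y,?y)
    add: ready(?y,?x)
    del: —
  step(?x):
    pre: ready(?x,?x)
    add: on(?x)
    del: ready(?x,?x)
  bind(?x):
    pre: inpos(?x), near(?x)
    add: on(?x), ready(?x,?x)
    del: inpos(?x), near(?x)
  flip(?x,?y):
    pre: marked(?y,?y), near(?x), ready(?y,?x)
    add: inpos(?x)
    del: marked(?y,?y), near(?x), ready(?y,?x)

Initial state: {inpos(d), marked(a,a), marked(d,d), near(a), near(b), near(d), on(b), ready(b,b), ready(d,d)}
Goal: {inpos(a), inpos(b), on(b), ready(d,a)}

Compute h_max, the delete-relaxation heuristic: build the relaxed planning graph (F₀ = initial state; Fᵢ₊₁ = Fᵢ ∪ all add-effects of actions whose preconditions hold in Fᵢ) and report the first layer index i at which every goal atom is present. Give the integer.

2

F0 = init (9 atoms)
F1 = F0 ∪ {inpos(b), marked(b,b), on(d), ready(b,a), ready(b,d), ready(d,a)}  (15 atoms)
F2 = F1 ∪ {inpos(a), ready(d,b)}  (17 atoms)
goal ⊆ F2  ⇒  h_max = 2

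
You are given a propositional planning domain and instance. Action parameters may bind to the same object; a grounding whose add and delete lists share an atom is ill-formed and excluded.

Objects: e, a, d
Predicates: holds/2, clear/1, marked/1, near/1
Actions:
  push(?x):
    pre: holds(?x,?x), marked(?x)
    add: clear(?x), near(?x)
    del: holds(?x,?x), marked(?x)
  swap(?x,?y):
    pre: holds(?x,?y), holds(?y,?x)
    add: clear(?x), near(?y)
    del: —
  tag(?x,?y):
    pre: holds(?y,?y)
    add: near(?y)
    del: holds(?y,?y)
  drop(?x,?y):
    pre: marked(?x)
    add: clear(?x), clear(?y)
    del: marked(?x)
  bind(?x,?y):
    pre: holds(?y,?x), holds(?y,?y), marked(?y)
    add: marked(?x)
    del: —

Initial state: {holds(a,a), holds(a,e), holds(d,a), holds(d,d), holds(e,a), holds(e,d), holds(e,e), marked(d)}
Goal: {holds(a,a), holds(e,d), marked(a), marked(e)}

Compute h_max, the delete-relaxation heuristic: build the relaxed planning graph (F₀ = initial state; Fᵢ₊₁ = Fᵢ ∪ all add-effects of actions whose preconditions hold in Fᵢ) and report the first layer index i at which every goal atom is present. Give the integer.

2

F0 = init (8 atoms)
F1 = F0 ∪ {clear(a), clear(d), clear(e), marked(a), near(a), near(d), near(e)}  (15 atoms)
F2 = F1 ∪ {marked(e)}  (16 atoms)
goal ⊆ F2  ⇒  h_max = 2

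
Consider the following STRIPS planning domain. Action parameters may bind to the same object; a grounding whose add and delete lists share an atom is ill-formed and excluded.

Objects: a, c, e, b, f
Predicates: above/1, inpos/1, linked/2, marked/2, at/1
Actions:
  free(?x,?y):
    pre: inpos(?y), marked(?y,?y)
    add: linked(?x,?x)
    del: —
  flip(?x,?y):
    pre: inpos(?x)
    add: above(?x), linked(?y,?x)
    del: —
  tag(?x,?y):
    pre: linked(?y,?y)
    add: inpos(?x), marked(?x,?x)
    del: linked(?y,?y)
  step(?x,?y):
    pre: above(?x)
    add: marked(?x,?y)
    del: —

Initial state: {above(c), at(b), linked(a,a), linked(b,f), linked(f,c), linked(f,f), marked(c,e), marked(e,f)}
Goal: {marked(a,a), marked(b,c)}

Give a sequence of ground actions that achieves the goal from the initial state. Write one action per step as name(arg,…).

1. tag(a,a)  →  {above(c), at(b), inpos(a), linked(b,f), linked(f,c), linked(f,f), marked(a,a), marked(c,e), marked(e,f)}
2. tag(b,f)  →  {above(c), at(b), inpos(a), inpos(b), linked(b,f), linked(f,c), marked(a,a), marked(b,b), marked(c,e), marked(e,f)}
3. flip(b,a)  →  {above(b), above(c), at(b), inpos(a), inpos(b), linked(a,b), linked(b,f), linked(f,c), marked(a,a), marked(b,b), marked(c,e), marked(e,f)}
4. step(b,c)  →  {above(b), above(c), at(b), inpos(a), inpos(b), linked(a,b), linked(b,f), linked(f,c), marked(a,a), marked(b,b), marked(b,c), marked(c,e), marked(e,f)}

tag(a,a); tag(b,f); flip(b,a); step(b,c)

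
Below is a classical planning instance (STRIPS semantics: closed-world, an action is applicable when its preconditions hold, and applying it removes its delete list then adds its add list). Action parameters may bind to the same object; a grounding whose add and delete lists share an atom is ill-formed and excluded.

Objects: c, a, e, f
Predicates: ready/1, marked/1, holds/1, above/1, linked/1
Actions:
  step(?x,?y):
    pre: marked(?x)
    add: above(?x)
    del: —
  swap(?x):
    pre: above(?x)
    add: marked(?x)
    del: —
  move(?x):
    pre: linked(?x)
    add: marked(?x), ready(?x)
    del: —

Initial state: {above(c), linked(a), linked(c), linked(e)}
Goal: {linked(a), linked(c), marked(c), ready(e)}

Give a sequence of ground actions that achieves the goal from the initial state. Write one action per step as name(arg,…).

1. swap(c)  →  {above(c), linked(a), linked(c), linked(e), marked(c)}
2. move(e)  →  {above(c), linked(a), linked(c), linked(e), marked(c), marked(e), ready(e)}

swap(c); move(e)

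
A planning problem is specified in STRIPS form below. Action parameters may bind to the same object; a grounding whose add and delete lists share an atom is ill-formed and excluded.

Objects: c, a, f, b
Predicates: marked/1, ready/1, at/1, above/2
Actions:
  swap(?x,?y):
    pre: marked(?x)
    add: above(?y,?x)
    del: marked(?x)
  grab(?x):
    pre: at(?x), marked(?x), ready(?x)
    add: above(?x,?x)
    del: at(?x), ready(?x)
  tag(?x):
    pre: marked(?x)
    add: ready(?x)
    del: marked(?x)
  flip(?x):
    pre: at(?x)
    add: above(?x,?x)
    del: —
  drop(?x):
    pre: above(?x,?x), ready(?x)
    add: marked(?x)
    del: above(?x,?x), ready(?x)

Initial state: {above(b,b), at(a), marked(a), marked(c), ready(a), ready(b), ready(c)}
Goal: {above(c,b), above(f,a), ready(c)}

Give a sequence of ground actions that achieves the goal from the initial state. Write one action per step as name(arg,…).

1. swap(a,f)  →  {above(b,b), above(f,a), at(a), marked(c), ready(a), ready(b), ready(c)}
2. drop(b)  →  {above(f,a), at(a), marked(b), marked(c), ready(a), ready(c)}
3. swap(b,c)  →  {above(c,b), above(f,a), at(a), marked(c), ready(a), ready(c)}

swap(a,f); drop(b); swap(b,c)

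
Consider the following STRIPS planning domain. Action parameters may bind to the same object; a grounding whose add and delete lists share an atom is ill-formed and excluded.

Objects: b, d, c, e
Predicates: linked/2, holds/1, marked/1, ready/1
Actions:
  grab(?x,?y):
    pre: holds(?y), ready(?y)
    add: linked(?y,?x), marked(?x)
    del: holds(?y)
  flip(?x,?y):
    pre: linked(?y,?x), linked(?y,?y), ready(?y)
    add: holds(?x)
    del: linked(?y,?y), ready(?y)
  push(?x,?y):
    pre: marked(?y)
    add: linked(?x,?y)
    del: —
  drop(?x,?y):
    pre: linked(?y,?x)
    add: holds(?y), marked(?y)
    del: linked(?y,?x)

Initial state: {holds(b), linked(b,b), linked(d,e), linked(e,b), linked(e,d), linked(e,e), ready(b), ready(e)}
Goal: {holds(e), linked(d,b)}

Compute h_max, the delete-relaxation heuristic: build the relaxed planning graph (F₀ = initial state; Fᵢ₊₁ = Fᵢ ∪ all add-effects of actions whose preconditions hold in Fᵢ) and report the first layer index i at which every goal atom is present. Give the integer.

2

F0 = init (8 atoms)
F1 = F0 ∪ {holds(d), holds(e), linked(b,c), linked(b,d), linked(b,e), marked(b), marked(c), marked(d), marked(e)}  (17 atoms)
F2 = F1 ∪ {holds(c), linked(c,b), linked(c,c), linked(c,d), linked(c,e), linked(d,b), linked(d,c), linked(d,d), linked(e,c)}  (26 atoms)
goal ⊆ F2  ⇒  h_max = 2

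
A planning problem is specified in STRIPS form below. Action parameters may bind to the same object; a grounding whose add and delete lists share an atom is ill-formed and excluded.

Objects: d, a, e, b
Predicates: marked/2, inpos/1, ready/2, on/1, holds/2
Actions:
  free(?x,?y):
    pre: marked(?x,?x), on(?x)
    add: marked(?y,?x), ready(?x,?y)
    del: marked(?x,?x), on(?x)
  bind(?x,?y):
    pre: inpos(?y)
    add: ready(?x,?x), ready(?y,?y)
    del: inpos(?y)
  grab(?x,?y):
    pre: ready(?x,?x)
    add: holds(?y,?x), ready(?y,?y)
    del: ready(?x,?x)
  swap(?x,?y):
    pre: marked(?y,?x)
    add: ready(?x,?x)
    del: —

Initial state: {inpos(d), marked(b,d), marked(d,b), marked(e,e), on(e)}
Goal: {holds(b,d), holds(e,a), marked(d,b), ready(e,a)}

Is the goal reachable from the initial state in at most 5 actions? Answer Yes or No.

Yes

1. free(e,a)  →  {inpos(d), marked(a,e), marked(b,d), marked(d,b), ready(e,a)}
2. bind(a,d)  →  {marked(a,e), marked(b,d), marked(d,b), ready(a,a), ready(d,d), ready(e,a)}
3. grab(d,b)  →  {holds(b,d), marked(a,e), marked(b,d), marked(d,b), ready(a,a), ready(b,b), ready(e,a)}
4. grab(a,e)  →  {holds(b,d), holds(e,a), marked(a,e), marked(b,d), marked(d,b), ready(b,b), ready(e,a), ready(e,e)}
optimal plan length = 4; 4 ≤ 5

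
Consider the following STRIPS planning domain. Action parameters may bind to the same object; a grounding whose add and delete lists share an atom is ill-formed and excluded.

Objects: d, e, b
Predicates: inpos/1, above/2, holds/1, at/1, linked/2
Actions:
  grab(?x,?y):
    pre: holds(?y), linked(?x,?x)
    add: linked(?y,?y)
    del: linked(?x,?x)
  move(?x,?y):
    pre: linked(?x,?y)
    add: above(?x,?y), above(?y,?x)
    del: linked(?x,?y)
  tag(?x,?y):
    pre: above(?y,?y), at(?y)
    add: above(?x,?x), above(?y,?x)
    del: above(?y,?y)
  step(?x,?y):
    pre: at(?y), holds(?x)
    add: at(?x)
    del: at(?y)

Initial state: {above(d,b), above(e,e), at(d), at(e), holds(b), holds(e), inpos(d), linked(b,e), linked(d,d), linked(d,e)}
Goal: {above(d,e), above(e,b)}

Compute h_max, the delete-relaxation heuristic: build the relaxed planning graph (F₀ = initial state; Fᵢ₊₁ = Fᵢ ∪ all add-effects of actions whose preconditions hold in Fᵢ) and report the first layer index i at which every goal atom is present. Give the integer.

1

F0 = init (10 atoms)
F1 = F0 ∪ {above(b,b), above(b,e), above(d,d), above(d,e), above(e,b), above(e,d), at(b), linked(b,b), linked(e,e)}  (19 atoms)
goal ⊆ F1  ⇒  h_max = 1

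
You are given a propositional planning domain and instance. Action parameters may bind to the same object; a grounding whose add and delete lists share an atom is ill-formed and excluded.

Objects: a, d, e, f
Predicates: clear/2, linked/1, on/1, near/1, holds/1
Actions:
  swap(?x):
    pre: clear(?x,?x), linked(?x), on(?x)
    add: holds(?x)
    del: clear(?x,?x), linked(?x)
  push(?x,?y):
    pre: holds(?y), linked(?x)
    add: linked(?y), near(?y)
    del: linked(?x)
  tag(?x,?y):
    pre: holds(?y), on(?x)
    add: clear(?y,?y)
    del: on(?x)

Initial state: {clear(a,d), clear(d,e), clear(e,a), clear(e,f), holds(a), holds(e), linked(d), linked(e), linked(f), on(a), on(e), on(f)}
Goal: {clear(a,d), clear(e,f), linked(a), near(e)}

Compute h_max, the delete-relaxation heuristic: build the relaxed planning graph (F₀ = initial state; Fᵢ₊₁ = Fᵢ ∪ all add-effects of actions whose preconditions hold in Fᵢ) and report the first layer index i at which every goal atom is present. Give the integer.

F0 = init (12 atoms)
F1 = F0 ∪ {clear(a,a), clear(e,e), linked(a), near(a), near(e)}  (17 atoms)
goal ⊆ F1  ⇒  h_max = 1

1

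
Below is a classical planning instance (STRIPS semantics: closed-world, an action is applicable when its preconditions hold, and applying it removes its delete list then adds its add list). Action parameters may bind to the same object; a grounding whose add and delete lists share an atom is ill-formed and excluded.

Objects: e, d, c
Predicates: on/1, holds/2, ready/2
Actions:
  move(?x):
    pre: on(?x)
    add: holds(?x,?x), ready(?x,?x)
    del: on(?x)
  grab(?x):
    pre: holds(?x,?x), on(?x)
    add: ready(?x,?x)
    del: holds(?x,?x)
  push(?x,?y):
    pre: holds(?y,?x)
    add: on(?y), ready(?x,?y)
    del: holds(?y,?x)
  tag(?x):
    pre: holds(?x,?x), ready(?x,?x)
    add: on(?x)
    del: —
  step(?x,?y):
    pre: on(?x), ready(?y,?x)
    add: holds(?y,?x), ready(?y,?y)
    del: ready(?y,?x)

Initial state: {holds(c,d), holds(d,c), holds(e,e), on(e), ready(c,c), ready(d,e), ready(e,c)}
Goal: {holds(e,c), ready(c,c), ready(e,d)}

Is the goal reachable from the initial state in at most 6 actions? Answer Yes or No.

Yes

1. push(d,c)  →  {holds(d,c), holds(e,e), on(c), on(e), ready(c,c), ready(d,c), ready(d,e), ready(e,c)}
2. step(e,d)  →  {holds(d,c), holds(d,e), holds(e,e), on(c), on(e), ready(c,c), ready(d,c), ready(d,d), ready(e,c)}
3. push(e,d)  →  {holds(d,c), holds(e,e), on(c), on(d), on(e), ready(c,c), ready(d,c), ready(d,d), ready(e,c), ready(e,d)}
4. step(c,e)  →  {holds(d,c), holds(e,c), holds(e,e), on(c), on(d), on(e), ready(c,c), ready(d,c), ready(d,d), ready(e,d), ready(e,e)}
optimal plan length = 4; 4 ≤ 6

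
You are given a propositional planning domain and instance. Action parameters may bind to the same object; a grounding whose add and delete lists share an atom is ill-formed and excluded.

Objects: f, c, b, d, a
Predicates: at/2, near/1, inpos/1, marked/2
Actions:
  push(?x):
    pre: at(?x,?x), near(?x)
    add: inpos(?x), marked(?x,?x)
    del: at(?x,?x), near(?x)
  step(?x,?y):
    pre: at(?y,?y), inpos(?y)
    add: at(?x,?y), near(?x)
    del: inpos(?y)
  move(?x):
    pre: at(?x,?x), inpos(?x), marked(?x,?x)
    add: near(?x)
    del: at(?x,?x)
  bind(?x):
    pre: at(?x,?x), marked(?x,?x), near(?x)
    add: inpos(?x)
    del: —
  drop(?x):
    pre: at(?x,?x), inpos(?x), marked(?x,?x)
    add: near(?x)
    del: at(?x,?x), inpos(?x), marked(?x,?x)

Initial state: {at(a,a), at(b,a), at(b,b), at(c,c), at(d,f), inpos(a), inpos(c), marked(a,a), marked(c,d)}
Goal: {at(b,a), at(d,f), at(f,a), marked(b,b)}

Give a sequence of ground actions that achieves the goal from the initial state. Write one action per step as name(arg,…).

step(f,a); step(b,c); push(b)

1. step(f,a)  →  {at(a,a), at(b,a), at(b,b), at(c,c), at(d,f), at(f,a), inpos(c), marked(a,a), marked(c,d), near(f)}
2. step(b,c)  →  {at(a,a), at(b,a), at(b,b), at(b,c), at(c,c), at(d,f), at(f,a), marked(a,a), marked(c,d), near(b), near(f)}
3. push(b)  →  {at(a,a), at(b,a), at(b,c), at(c,c), at(d,f), at(f,a), inpos(b), marked(a,a), marked(b,b), marked(c,d), near(f)}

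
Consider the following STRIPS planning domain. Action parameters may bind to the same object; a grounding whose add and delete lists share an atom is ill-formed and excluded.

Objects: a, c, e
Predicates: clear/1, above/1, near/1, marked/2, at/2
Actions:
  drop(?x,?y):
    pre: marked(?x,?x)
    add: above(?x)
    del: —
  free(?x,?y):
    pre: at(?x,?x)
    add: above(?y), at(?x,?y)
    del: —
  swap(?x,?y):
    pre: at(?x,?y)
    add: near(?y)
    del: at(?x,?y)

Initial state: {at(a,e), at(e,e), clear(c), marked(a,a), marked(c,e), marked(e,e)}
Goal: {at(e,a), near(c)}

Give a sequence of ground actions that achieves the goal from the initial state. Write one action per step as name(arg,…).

free(e,a); free(e,c); swap(e,c)

1. free(e,a)  →  {above(a), at(a,e), at(e,a), at(e,e), clear(c), marked(a,a), marked(c,e), marked(e,e)}
2. free(e,c)  →  {above(a), above(c), at(a,e), at(e,a), at(e,c), at(e,e), clear(c), marked(a,a), marked(c,e), marked(e,e)}
3. swap(e,c)  →  {above(a), above(c), at(a,e), at(e,a), at(e,e), clear(c), marked(a,a), marked(c,e), marked(e,e), near(c)}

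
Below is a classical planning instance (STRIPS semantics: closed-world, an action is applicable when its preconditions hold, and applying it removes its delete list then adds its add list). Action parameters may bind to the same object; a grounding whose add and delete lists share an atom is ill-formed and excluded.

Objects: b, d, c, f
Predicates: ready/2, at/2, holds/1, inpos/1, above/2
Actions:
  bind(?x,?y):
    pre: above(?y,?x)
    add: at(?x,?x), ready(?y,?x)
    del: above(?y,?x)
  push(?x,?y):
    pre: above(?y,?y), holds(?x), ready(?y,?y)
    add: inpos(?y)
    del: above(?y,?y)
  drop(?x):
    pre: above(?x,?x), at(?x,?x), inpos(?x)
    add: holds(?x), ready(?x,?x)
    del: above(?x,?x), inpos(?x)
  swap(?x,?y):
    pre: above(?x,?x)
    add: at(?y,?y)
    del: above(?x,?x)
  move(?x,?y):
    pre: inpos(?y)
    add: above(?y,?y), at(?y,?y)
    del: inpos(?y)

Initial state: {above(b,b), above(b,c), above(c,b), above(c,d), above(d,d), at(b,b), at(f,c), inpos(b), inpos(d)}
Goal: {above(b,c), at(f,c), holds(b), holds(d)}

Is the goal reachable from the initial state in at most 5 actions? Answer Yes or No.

Yes

1. bind(d,c)  →  {above(b,b), above(b,c), above(c,b), above(d,d), at(b,b), at(d,d), at(f,c), inpos(b), inpos(d), ready(c,d)}
2. drop(b)  →  {above(b,c), above(c,b), above(d,d), at(b,b), at(d,d), at(f,c), holds(b), inpos(d), ready(b,b), ready(c,d)}
3. drop(d)  →  {above(b,c), above(c,b), at(b,b), at(d,d), at(f,c), holds(b), holds(d), ready(b,b), ready(c,d), ready(d,d)}
optimal plan length = 3; 3 ≤ 5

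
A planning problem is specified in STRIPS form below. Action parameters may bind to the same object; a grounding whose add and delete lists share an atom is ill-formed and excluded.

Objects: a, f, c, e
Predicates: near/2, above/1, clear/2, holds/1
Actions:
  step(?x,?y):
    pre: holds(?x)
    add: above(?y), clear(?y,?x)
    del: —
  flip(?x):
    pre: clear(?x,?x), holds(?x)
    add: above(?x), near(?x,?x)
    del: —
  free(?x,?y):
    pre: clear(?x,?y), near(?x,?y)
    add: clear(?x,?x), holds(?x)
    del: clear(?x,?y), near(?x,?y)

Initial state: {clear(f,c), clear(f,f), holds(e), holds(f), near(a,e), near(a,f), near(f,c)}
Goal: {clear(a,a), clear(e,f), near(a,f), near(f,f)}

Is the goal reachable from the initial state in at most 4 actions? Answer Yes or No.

Yes

1. step(f,e)  →  {above(e), clear(e,f), clear(f,c), clear(f,f), holds(e), holds(f), near(a,e), near(a,f), near(f,c)}
2. step(e,a)  →  {above(a), above(e), clear(a,e), clear(e,f), clear(f,c), clear(f,f), holds(e), holds(f), near(a,e), near(a,f), near(f,c)}
3. flip(f)  →  {above(a), above(e), above(f), clear(a,e), clear(e,f), clear(f,c), clear(f,f), holds(e), holds(f), near(a,e), near(a,f), near(f,c), near(f,f)}
4. free(a,e)  →  {above(a), above(e), above(f), clear(a,a), clear(e,f), clear(f,c), clear(f,f), holds(a), holds(e), holds(f), near(a,f), near(f,c), near(f,f)}
optimal plan length = 4; 4 ≤ 4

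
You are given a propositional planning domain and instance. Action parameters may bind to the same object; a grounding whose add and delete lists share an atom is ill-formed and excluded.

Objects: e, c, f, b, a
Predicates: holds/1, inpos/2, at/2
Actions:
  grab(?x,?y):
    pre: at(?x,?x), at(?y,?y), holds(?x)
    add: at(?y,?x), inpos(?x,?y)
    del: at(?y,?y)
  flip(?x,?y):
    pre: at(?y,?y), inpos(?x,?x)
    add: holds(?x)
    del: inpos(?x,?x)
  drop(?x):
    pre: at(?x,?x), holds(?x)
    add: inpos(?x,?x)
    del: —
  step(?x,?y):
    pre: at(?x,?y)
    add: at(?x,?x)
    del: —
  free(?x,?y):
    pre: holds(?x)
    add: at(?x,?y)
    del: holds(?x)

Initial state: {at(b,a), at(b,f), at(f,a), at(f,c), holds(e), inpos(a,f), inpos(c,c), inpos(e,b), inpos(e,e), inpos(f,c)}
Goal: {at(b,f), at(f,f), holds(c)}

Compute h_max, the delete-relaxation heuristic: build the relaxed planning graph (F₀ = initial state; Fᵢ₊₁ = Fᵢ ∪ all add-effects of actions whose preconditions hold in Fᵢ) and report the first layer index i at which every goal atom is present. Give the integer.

2

F0 = init (10 atoms)
F1 = F0 ∪ {at(b,b), at(e,a), at(e,b), at(e,c), at(e,e), at(e,f), at(f,f)}  (17 atoms)
F2 = F1 ∪ {at(b,e), at(f,e), holds(c), inpos(e,f)}  (21 atoms)
goal ⊆ F2  ⇒  h_max = 2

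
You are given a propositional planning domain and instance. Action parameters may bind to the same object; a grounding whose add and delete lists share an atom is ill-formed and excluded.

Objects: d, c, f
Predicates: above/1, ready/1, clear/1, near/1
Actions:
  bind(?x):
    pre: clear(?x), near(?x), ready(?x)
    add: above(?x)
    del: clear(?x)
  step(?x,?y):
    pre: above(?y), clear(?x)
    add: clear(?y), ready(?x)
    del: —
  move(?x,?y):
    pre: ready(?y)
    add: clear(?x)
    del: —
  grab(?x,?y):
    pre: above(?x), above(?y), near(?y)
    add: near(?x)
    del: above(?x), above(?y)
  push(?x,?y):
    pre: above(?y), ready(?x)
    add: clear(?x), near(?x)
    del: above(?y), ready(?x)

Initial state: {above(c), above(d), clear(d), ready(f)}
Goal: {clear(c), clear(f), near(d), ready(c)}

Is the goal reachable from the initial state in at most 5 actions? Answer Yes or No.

1. step(d,c)  →  {above(c), above(d), clear(c), clear(d), ready(d), ready(f)}
2. step(c,d)  →  {above(c), above(d), clear(c), clear(d), ready(c), ready(d), ready(f)}
3. move(f,d)  →  {above(c), above(d), clear(c), clear(d), clear(f), ready(c), ready(d), ready(f)}
4. push(d,d)  →  {above(c), clear(c), clear(d), clear(f), near(d), ready(c), ready(f)}
optimal plan length = 4; 4 ≤ 5

Yes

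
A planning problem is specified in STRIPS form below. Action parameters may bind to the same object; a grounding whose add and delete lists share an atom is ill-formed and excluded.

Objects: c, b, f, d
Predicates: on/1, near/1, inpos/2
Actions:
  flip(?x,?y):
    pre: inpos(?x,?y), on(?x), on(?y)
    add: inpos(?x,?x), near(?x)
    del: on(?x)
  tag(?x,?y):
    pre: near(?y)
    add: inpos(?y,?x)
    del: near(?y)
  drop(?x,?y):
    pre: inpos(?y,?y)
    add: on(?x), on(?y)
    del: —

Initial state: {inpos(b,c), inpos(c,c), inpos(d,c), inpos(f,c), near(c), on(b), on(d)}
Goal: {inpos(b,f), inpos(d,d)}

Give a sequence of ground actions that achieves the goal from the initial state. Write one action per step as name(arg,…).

drop(c,c); flip(b,c); flip(d,c); tag(f,b)

1. drop(c,c)  →  {inpos(b,c), inpos(c,c), inpos(d,c), inpos(f,c), near(c), on(b), on(c), on(d)}
2. flip(b,c)  →  {inpos(b,b), inpos(b,c), inpos(c,c), inpos(d,c), inpos(f,c), near(b), near(c), on(c), on(d)}
3. flip(d,c)  →  {inpos(b,b), inpos(b,c), inpos(c,c), inpos(d,c), inpos(d,d), inpos(f,c), near(b), near(c), near(d), on(c)}
4. tag(f,b)  →  {inpos(b,b), inpos(b,c), inpos(b,f), inpos(c,c), inpos(d,c), inpos(d,d), inpos(f,c), near(c), near(d), on(c)}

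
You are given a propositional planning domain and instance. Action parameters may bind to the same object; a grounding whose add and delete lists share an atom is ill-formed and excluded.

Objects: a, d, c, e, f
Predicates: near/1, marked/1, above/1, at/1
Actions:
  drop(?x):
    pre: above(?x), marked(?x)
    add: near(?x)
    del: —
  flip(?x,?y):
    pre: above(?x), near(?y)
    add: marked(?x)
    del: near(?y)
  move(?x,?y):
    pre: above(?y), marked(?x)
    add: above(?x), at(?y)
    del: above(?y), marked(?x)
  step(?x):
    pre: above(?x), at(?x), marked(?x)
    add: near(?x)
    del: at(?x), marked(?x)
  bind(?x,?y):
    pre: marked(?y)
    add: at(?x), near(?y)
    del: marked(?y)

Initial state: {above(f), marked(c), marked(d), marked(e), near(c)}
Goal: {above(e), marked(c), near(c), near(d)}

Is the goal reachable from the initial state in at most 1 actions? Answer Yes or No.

No

1. move(e,f)  →  {above(e), at(f), marked(c), marked(d), near(c)}
2. bind(a,d)  →  {above(e), at(a), at(f), marked(c), near(c), near(d)}
optimal plan length = 2; 2 > 1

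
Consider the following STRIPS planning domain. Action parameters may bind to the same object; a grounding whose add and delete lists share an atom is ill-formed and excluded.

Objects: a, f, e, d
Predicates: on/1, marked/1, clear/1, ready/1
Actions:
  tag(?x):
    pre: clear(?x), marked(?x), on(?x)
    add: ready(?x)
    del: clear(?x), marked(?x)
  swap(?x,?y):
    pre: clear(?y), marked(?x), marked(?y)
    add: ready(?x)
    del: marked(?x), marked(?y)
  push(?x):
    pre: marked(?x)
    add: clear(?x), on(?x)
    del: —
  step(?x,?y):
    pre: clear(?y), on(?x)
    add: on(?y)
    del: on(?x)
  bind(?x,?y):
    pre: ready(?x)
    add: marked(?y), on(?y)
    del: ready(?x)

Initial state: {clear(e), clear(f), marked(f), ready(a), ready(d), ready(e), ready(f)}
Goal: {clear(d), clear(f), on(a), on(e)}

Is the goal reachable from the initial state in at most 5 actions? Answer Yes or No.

Yes

1. bind(a,a)  →  {clear(e), clear(f), marked(a), marked(f), on(a), ready(d), ready(e), ready(f)}
2. bind(f,e)  →  {clear(e), clear(f), marked(a), marked(e), marked(f), on(a), on(e), ready(d), ready(e)}
3. bind(e,d)  →  {clear(e), clear(f), marked(a), marked(d), marked(e), marked(f), on(a), on(d), on(e), ready(d)}
4. push(d)  →  {clear(d), clear(e), clear(f), marked(a), marked(d), marked(e), marked(f), on(a), on(d), on(e), ready(d)}
optimal plan length = 4; 4 ≤ 5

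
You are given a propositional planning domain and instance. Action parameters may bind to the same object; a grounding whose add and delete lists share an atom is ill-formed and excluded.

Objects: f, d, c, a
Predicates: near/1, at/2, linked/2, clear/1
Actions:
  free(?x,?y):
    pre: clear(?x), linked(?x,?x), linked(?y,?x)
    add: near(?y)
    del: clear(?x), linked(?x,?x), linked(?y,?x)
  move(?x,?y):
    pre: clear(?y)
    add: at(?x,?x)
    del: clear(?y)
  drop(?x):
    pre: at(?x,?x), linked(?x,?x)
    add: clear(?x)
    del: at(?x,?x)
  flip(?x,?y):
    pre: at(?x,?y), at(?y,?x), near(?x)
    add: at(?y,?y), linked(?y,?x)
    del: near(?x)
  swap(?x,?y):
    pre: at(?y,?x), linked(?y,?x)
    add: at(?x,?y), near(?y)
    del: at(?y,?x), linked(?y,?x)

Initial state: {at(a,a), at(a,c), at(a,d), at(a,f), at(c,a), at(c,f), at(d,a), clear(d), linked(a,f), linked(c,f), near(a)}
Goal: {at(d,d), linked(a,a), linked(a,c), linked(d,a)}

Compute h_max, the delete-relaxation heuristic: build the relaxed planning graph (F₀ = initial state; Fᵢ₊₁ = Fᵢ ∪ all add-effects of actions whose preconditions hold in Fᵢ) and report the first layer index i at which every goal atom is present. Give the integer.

2

F0 = init (11 atoms)
F1 = F0 ∪ {at(c,c), at(d,d), at(f,a), at(f,c), at(f,f), linked(a,a), linked(c,a), linked(d,a), near(c)}  (20 atoms)
F2 = F1 ∪ {clear(a), linked(a,c), linked(c,c), linked(f,a), linked(f,c), near(d)}  (26 atoms)
goal ⊆ F2  ⇒  h_max = 2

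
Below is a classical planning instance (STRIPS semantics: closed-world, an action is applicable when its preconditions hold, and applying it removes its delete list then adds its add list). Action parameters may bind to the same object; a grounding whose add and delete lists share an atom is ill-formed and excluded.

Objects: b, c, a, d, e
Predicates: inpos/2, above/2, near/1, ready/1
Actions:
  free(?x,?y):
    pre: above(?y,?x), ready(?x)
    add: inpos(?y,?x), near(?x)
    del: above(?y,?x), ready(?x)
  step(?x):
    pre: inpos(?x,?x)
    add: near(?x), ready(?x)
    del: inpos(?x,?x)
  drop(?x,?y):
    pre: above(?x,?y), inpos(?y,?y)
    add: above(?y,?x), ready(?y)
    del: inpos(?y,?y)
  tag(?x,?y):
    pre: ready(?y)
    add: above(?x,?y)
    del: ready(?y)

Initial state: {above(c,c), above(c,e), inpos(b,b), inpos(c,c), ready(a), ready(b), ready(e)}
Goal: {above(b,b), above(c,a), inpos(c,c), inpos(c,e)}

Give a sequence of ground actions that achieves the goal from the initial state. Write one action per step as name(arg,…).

free(e,c); tag(b,b); tag(c,a)

1. free(e,c)  →  {above(c,c), inpos(b,b), inpos(c,c), inpos(c,e), near(e), ready(a), ready(b)}
2. tag(b,b)  →  {above(b,b), above(c,c), inpos(b,b), inpos(c,c), inpos(c,e), near(e), ready(a)}
3. tag(c,a)  →  {above(b,b), above(c,a), above(c,c), inpos(b,b), inpos(c,c), inpos(c,e), near(e)}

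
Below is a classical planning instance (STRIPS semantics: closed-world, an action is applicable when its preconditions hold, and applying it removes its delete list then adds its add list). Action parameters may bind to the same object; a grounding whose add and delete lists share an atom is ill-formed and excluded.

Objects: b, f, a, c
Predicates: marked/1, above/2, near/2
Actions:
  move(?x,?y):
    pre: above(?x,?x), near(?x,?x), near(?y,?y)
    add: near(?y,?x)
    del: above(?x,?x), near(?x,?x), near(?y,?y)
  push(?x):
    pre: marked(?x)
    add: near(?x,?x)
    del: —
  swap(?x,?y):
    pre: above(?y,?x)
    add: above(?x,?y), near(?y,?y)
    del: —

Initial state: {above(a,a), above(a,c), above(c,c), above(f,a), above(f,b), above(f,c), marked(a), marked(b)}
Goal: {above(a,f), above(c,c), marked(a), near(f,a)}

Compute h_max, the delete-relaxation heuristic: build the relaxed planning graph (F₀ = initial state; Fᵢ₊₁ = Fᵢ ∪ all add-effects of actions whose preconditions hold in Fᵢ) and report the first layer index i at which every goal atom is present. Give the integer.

F0 = init (8 atoms)
F1 = F0 ∪ {above(a,f), above(b,f), above(c,a), above(c,f), near(a,a), near(b,b), near(c,c), near(f,f)}  (16 atoms)
F2 = F1 ∪ {near(a,c), near(b,a), near(b,c), near(c,a), near(f,a), near(f,c)}  (22 atoms)
goal ⊆ F2  ⇒  h_max = 2

2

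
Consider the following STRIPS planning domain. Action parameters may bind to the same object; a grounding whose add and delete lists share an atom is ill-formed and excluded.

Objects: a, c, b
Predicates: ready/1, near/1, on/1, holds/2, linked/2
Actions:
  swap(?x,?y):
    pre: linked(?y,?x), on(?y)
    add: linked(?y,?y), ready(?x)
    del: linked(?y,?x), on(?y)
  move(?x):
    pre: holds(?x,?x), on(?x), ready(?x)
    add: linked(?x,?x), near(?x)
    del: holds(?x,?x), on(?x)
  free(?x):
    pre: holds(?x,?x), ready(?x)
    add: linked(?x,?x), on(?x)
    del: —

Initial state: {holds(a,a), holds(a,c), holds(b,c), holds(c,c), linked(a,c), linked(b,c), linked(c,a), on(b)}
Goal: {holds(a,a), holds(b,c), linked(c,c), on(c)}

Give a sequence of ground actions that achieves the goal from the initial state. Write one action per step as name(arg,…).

swap(c,b); free(c)

1. swap(c,b)  →  {holds(a,a), holds(a,c), holds(b,c), holds(c,c), linked(a,c), linked(b,b), linked(c,a), ready(c)}
2. free(c)  →  {holds(a,a), holds(a,c), holds(b,c), holds(c,c), linked(a,c), linked(b,b), linked(c,a), linked(c,c), on(c), ready(c)}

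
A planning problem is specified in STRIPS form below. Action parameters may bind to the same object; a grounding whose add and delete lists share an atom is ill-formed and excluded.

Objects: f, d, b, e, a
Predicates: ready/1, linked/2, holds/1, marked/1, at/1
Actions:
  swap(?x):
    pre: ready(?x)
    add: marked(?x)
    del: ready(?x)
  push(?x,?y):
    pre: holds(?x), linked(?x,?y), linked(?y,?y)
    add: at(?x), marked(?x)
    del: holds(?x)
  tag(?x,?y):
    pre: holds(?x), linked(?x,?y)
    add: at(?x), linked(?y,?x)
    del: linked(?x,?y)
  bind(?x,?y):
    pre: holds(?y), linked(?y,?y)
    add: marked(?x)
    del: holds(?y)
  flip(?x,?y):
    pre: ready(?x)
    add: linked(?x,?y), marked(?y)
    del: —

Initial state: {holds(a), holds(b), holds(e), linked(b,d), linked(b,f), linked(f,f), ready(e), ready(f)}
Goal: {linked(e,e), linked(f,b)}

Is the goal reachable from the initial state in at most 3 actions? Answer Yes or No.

Yes

1. tag(b,f)  →  {at(b), holds(a), holds(b), holds(e), linked(b,d), linked(f,b), linked(f,f), ready(e), ready(f)}
2. flip(e,e)  →  {at(b), holds(a), holds(b), holds(e), linked(b,d), linked(e,e), linked(f,b), linked(f,f), marked(e), ready(e), ready(f)}
optimal plan length = 2; 2 ≤ 3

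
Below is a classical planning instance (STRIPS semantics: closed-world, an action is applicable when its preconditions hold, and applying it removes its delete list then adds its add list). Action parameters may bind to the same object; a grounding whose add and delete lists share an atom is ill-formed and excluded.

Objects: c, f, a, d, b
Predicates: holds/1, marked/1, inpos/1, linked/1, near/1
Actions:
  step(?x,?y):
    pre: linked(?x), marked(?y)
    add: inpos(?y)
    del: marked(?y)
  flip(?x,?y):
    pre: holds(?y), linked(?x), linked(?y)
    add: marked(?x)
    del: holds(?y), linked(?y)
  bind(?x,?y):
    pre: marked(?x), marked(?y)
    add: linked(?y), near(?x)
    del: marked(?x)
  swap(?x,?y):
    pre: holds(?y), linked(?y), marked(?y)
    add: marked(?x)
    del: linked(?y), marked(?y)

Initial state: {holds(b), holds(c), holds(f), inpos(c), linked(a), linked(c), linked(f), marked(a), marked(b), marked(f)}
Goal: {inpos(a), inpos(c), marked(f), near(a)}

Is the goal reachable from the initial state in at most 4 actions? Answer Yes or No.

1. step(c,a)  →  {holds(b), holds(c), holds(f), inpos(a), inpos(c), linked(a), linked(c), linked(f), marked(b), marked(f)}
2. flip(a,c)  →  {holds(b), holds(f), inpos(a), inpos(c), linked(a), linked(f), marked(a), marked(b), marked(f)}
3. bind(a,f)  →  {holds(b), holds(f), inpos(a), inpos(c), linked(a), linked(f), marked(b), marked(f), near(a)}
optimal plan length = 3; 3 ≤ 4

Yes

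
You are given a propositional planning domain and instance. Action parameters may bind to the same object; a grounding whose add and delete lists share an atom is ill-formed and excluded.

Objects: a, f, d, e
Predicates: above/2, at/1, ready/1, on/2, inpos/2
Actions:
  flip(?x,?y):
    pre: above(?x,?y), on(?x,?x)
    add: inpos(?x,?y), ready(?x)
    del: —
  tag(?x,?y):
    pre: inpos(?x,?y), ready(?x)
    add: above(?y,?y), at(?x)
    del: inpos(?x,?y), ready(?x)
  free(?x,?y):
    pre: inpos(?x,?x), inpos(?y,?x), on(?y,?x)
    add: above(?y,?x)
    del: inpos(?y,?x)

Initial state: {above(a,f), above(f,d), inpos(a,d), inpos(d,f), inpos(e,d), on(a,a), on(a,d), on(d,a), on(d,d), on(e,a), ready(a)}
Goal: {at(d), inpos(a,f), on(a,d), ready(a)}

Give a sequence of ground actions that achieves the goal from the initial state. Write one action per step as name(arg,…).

tag(a,d); flip(a,f); flip(d,d); tag(d,f)

1. tag(a,d)  →  {above(a,f), above(d,d), above(f,d), at(a), inpos(d,f), inpos(e,d), on(a,a), on(a,d), on(d,a), on(d,d), on(e,a)}
2. flip(a,f)  →  {above(a,f), above(d,d), above(f,d), at(a), inpos(a,f), inpos(d,f), inpos(e,d), on(a,a), on(a,d), on(d,a), on(d,d), on(e,a), ready(a)}
3. flip(d,d)  →  {above(a,f), above(d,d), above(f,d), at(a), inpos(a,f), inpos(d,d), inpos(d,f), inpos(e,d), on(a,a), on(a,d), on(d,a), on(d,d), on(e,a), ready(a), ready(d)}
4. tag(d,f)  →  {above(a,f), above(d,d), above(f,d), above(f,f), at(a), at(d), inpos(a,f), inpos(d,d), inpos(e,d), on(a,a), on(a,d), on(d,a), on(d,d), on(e,a), ready(a)}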